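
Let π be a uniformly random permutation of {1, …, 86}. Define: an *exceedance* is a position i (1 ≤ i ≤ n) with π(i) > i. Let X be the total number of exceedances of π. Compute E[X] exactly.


Write X = Σ_{i=1}^{86} X_i, where X_i = 1_{π(i) > i}.
For each fixed i, π(i) is uniform over {1, …, 86} (marginal of a uniform permutation), so P[π(i) > i] = (n − i)/n. Summing: Σ_{i=1}^{86} (n − i)/n = (0 + 1 + … + 85)/86 = 86(86 − 1)/(2·86) = (86 − 1)/2.
Hence E[X] = Σ_{i=1}^{86} (86 − i)/86 = 85/2 ≈ 42.500.

E[X] = 85/2 = 42.500.


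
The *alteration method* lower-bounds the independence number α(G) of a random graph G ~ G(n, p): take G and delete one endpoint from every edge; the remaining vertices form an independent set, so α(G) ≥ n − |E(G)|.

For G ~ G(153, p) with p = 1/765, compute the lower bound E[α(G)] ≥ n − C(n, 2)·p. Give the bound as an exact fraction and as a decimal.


E[|E(G)|] = C(153, 2)·p = 11628 · (1/765) = 76/5.
E[α(G)] ≥ n − E[|E(G)|] = 153 − 76/5 = 689/5.
Numerically: ≈ 137.800.
(This is only a lower bound; the true E[α(G)] may be larger.)

E[α(G)] ≥ 689/5 ≈ 137.800.


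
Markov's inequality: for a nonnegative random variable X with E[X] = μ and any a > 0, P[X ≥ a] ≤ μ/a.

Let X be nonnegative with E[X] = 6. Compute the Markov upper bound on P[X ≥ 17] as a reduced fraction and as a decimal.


μ = E[X] = 6, a = 17.
Markov: P[X ≥ 17] ≤ μ/a = (6)/17 = 6/17.
Numerically: ≈ 0.352941.
(Since a = 17 > μ = 6.000000, the bound 6/17 is < 1 and informative.)

P[X ≥ 17] ≤ 6/17 ≈ 0.352941.


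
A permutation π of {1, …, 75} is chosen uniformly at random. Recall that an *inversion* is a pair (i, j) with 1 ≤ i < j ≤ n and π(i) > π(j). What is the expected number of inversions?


Write X = Σ X_I over the C(75, 2) = 2775 pairs i < j, with X_I the indicator of one inversion.
There are 2775 indicators.
For each fixed pair i < j, the values π(i) and π(j) are two distinct elements of {1, …, 75} in uniformly random order; by symmetry P[π(i) > π(j)] = 1/2.
By linearity: E[X] = 2775 · (1/2) = C(75, 2) · (1/2) = 2775/2 = 2775/2 ≈ 1387.500000.

E[X] = 2775/2 = 1387.500000.


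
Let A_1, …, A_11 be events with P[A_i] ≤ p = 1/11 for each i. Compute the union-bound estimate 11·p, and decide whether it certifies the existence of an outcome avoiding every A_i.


Union bound: P[∪_{i=1}^{11} A_i] ≤ Σ_i P[A_i] ≤ 11·p = 11·(1/11) = 1.
Numerically: 1 ≈ 1.0000000.
Is 1 < 1? NO.
Since the bound 1 is ≥ 1, the union bound is uninformative here; it does NOT by itself certify existence.

11·p = 1 ≈ 1.0000000; existence NOT certified by the union bound.


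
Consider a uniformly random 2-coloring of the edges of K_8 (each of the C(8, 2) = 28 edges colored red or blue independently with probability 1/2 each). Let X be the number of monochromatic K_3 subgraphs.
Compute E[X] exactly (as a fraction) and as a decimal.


Let X = Σ_S X_S over the C(8, 3) = 56 subsets S of size 3, where X_S = 1 if the K_3 on S is monochromatic.
For a fixed S, the K_3 on S has C(3, 2) = 3 edges. P[all 3 edges red] = (1/2)^3, and likewise for blue, so P[monochromatic] = 2·(1/2)^3 = 2^{1 − 3} = 1/4.
By linearity of expectation: E[X] = C(8, 3) · 2^{1 − 3} = 56 · 1/4 = 14.
Numerically: E[X] ≈ 14.000.

E[X] = C(8,3)·2^(1−C(3,2)) = 14 ≈ 14.000.


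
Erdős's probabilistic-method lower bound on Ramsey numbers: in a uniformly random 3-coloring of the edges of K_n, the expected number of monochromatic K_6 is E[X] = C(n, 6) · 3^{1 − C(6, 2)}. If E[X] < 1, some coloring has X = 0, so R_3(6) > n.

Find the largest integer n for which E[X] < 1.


We need C(n, 6) · 3^{1 − 15} < 1, i.e. C(n, 6) < 3^{15 − 1} = 4782969.
Check values of n near the boundary:
  n = 36: C(36, 6) = 1947792; 1947792 < 4782969? YES
  n = 37: C(37, 6) = 2324784; 2324784 < 4782969? YES
  n = 38: C(38, 6) = 2760681; 2760681 < 4782969? YES
  n = 39: C(39, 6) = 3262623; 3262623 < 4782969? YES
  n = 40: C(40, 6) = 3838380; 3838380 < 4782969? YES
  n = 41: C(41, 6) = 4496388; 4496388 < 4782969? YES
  n = 42: C(42, 6) = 5245786; 5245786 < 4782969? NO
The largest n with C(n, 6) < 4782969 is n = 41 (where E[X] = 1498796/1594323 ≈ 0.9400830). Hence R_3(6) > 41, i.e. R_3(6) ≥ 42.

Largest n = 41; hence R_3(6) > 41.


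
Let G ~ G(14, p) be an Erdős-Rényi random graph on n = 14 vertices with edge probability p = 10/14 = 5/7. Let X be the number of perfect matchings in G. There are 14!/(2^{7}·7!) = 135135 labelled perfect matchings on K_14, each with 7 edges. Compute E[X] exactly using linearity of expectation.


K_14 has 14!/(2^{7}·7!) = 135135 labelled perfect matchings.
For each such perfect matching H, let X_H = 1 if all 7 edges of H are present in G. Then P[X_H = 1] = p^{7} = (5/7)^{7} = 78125/823543.
By linearity: E[X] = Σ_H E[X_H] = 135135 · p^{7} = 135135 · 78125/823543 = 1508203125/117649.
Numerically: E[X] ≈ 12819.5.

E[X] = 135135 · (5/7)^{7} = 1508203125/117649 ≈ 12819.5.


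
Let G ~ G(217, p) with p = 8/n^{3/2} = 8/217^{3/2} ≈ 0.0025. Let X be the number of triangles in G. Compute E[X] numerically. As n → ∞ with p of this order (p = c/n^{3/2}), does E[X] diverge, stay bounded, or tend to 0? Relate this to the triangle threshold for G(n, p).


Number of potential triangles: C(217, 3) = 1679580.
Each occurs with probability p³ ≈ (0.0025)³ ≈ 1.56748e-08.
By linearity: E[X] = C(217, 3)·p³ ≈ 1679580 · 1.56748e-08 ≈ 0.026.
Since α = 3/2 > 1, p = c/n^{3/2} = o(1/n) is below the triangle threshold p ~ 1/n. Asymptotically E[X] ~ (c³/6)·n^{3(1−α)} = (8³/6)·n^{-1.5} → 0, so by Markov's inequality G has no triangles w.h.p.

E[X] ≈ 0.026; in regime p = Θ(1/n^{3/2}) E[X] tends to 0 (below the triangle threshold p ~ 1/n).


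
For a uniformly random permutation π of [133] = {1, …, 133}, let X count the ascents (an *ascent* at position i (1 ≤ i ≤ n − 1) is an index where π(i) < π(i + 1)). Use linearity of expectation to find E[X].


Write X = Σ X_I over i = 1, …, 132, with X_I the indicator of one ascent.
There are 132 indicators.
For each fixed i, the pair (π(i), π(i+1)) is a uniformly random ordered pair of distinct values from {1, …, 133}; by symmetry P[π(i) < π(i+1)] = 1/2.
By linearity: E[X] = 132 · (1/2) = (133 − 1) · (1/2) = 66 ≈ 66.000.

E[X] = 66 = 66.000.


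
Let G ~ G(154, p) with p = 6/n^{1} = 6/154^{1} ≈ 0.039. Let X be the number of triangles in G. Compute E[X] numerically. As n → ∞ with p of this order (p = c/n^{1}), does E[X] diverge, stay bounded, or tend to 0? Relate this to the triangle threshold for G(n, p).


Number of potential triangles: C(154, 3) = 596904.
Each occurs with probability p³ ≈ (0.039)³ ≈ 5.91414e-05.
By linearity: E[X] = C(154, 3)·p³ ≈ 596904 · 5.91414e-05 ≈ 35.302.
Here α = 1, so p = 6/n is exactly at the triangle threshold p ~ 1/n. Asymptotically E[X] → c³/6 = 6³/6 = 36 ≈ 36.000, a bounded constant. In this regime the triangle count is asymptotically Poisson(c³/6).

E[X] ≈ 35.302; in regime p = Θ(1/n^{1}) E[X] stays bounded (at the triangle threshold p ~ 1/n).


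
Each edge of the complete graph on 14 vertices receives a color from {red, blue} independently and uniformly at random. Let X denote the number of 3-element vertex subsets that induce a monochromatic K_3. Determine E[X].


Let X = Σ_S X_S over the C(14, 3) = 364 subsets S of size 3, where X_S = 1 if the K_3 on S is monochromatic.
For a fixed S, the K_3 on S has C(3, 2) = 3 edges. P[all 3 edges red] = (1/2)^3, and likewise for blue, so P[monochromatic] = 2·(1/2)^3 = 2^{1 − 3} = 1/4.
By linearity of expectation: E[X] = C(14, 3) · 2^{1 − 3} = 364 · 1/4 = 91.
Numerically: E[X] ≈ 91.0000.

E[X] = C(14,3)·2^(1−C(3,2)) = 91 ≈ 91.0000.


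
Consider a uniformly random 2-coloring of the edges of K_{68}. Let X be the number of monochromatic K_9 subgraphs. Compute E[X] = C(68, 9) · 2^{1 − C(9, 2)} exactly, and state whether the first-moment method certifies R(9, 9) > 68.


E[X] = C(68, 9) · 2^{1 − 36} = 49280065120 · 2^{−35} = 49280065120/34359738368.
As a reduced fraction: E[X] = 1540002035/1073741824 ≈ 1.43424.
Is E[X] < 1? NO.
Since E[X] ≥ 1, the first-moment bound is inconclusive at n = 68; it does NOT by itself certify R(9, 9) > 68.

E[X] = 1540002035/1073741824 ≈ 1.43424; E[X] ≥ 1; first-moment method inconclusive here.


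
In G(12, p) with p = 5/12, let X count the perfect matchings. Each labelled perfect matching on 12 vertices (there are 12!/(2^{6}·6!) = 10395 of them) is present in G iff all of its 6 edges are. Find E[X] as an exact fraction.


K_12 has 12!/(2^{6}·6!) = 10395 labelled perfect matchings.
For each such perfect matching H, let X_H = 1 if all 6 edges of H are present in G. Then P[X_H = 1] = p^{6} = (5/12)^{6} = 15625/2985984.
By linearity of expectation: E[X] = Σ_H E[X_H] = 10395 · p^{6} = 10395 · 15625/2985984 = 6015625/110592.
Numerically: E[X] ≈ 54.395.

E[X] = 10395 · (5/12)^{6} = 6015625/110592 ≈ 54.395.


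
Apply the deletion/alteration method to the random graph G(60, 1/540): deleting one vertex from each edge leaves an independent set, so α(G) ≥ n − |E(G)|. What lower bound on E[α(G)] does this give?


E[|E(G)|] = C(60, 2)·p = 1770 · (1/540) = 59/18.
E[α(G)] ≥ n − E[|E(G)|] = 60 − 59/18 = 1021/18.
Numerically: ≈ 56.722222.
(This is only a lower bound; the true E[α(G)] may be larger.)

E[α(G)] ≥ 1021/18 ≈ 56.722222.


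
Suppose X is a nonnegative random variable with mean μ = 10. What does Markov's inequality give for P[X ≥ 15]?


μ = E[X] = 10, a = 15.
Markov: P[X ≥ 15] ≤ μ/a = (10)/15 = 2/3.
Numerically: ≈ 0.6667.
(Since a = 15 > μ = 10.0000, the bound 2/3 is < 1 and informative.)

P[X ≥ 15] ≤ 2/3 ≈ 0.6667.


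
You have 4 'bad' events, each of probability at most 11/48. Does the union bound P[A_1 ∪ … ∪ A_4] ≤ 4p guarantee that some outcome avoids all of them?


Union bound: P[∪_{i=1}^{4} A_i] ≤ Σ_i P[A_i] ≤ 4·p = 4·(11/48) = 11/12.
Numerically: 11/12 ≈ 0.9167.
Is 11/12 < 1? YES.
Since P[∪ A_i] ≤ 11/12 < 1, the complement has P[∩ A_i^c] ≥ 1 − 11/12 = 1/12 > 0, so some outcome avoids every A_i.

4·p = 11/12 ≈ 0.9167; existence CERTIFIED by the union bound.


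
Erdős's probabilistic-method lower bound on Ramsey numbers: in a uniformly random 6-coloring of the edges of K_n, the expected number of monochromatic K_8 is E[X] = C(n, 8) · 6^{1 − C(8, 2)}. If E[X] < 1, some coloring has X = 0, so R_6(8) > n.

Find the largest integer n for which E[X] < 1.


We need C(n, 8) · 6^{1 − 28} < 1, i.e. C(n, 8) < 6^{28 − 1} = 1023490369077469249536.
Check values of n near the boundary:
  n = 1589: C(1589, 8) = 990389025825605844438; 990389025825605844438 < 1023490369077469249536? YES
  n = 1590: C(1590, 8) = 995397314198933813310; 995397314198933813310 < 1023490369077469249536? YES
  n = 1591: C(1591, 8) = 1000427749141189953870; 1000427749141189953870 < 1023490369077469249536? YES
  n = 1592: C(1592, 8) = 1005480414540892933435; 1005480414540892933435 < 1023490369077469249536? YES
  n = 1593: C(1593, 8) = 1010555394551193970323; 1010555394551193970323 < 1023490369077469249536? YES
  n = 1594: C(1594, 8) = 1015652773590544255167; 1015652773590544255167 < 1023490369077469249536? YES
  n = 1595: C(1595, 8) = 1020772636343363633895; 1020772636343363633895 < 1023490369077469249536? YES
  n = 1596: C(1596, 8) = 1025915067760710553965; 1025915067760710553965 < 1023490369077469249536? NO
The largest n with C(n, 8) < 1023490369077469249536 is n = 1595 (where E[X] = 113419181815929292655/113721152119718805504 ≈ 0.997). Hence R_6(8) > 1595, i.e. R_6(8) ≥ 1596.

Largest n = 1595; hence R_6(8) > 1595.


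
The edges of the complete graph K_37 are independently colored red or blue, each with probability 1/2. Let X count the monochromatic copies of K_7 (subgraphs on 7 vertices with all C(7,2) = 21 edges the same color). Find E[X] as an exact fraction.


Let X = Σ_S X_S over the C(37, 7) = 10295472 subsets S of size 7, where X_S = 1 if the K_7 on S is monochromatic.
For a fixed S, the K_7 on S has C(7, 2) = 21 edges. P[all 21 edges red] = (1/2)^21, and likewise for blue, so P[monochromatic] = 2·(1/2)^21 = 2^{1 − 21} = 1/1048576.
By linearity: E[X] = C(37, 7) · 2^{1 − 21} = 10295472 · 1/1048576 = 643467/65536.
Numerically: E[X] ≈ 9.8185.

E[X] = C(37,7)·2^(1−C(7,2)) = 643467/65536 ≈ 9.8185.


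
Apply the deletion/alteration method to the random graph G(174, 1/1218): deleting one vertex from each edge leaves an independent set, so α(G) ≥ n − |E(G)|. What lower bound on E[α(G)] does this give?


E[|E(G)|] = C(174, 2)·p = 15051 · (1/1218) = 173/14.
E[α(G)] ≥ n − E[|E(G)|] = 174 − 173/14 = 2263/14.
Numerically: ≈ 161.642857.
(This is only a lower bound; the true E[α(G)] may be larger.)

E[α(G)] ≥ 2263/14 ≈ 161.642857.


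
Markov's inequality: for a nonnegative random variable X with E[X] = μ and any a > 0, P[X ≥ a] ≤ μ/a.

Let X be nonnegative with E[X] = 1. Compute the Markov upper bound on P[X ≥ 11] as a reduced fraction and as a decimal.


μ = E[X] = 1, a = 11.
Markov: P[X ≥ 11] ≤ μ/a = (1)/11 = 1/11.
Numerically: ≈ 0.09091.
(Since a = 11 > μ = 1.00000, the bound 1/11 is < 1 and informative.)

P[X ≥ 11] ≤ 1/11 ≈ 0.09091.


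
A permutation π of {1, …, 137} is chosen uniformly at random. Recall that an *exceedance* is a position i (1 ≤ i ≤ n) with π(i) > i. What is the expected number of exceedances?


Write X = Σ_{i=1}^{137} X_i, where X_i = 1_{π(i) > i}.
For each fixed i, π(i) is uniform over {1, …, 137} (marginal of a uniform permutation), so P[π(i) > i] = (n − i)/n. Summing: Σ_{i=1}^{137} (n − i)/n = (0 + 1 + … + 136)/137 = 137(137 − 1)/(2·137) = (137 − 1)/2.
Hence E[X] = Σ_{i=1}^{137} (137 − i)/137 = 68 ≈ 68.000.

E[X] = 68 = 68.000.


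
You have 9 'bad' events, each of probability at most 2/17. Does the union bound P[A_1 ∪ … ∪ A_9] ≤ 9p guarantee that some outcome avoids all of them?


Union bound: P[∪_{i=1}^{9} A_i] ≤ Σ_i P[A_i] ≤ 9·p = 9·(2/17) = 18/17.
Numerically: 18/17 ≈ 1.058824.
Is 18/17 < 1? NO.
Since the bound 18/17 is ≥ 1, the union bound is uninformative here; it does NOT by itself certify existence.

9·p = 18/17 ≈ 1.058824; existence NOT certified by the union bound.


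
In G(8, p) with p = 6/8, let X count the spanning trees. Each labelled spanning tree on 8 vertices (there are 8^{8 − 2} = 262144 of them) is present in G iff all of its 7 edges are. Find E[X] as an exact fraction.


K_8 has 8^{8 − 2} = 262144 labelled spanning trees.
For each such spanning tree H, let X_H = 1 if all 7 edges of H are present in G. Then P[X_H = 1] = p^{7} = (3/4)^{7} = 2187/16384.
By linearity of expectation: E[X] = Σ_H E[X_H] = 262144 · p^{7} = 262144 · 2187/16384 = 34992.
Numerically: E[X] ≈ 3.5e+04.

E[X] = 262144 · (3/4)^{7} = 34992 ≈ 3.5e+04.


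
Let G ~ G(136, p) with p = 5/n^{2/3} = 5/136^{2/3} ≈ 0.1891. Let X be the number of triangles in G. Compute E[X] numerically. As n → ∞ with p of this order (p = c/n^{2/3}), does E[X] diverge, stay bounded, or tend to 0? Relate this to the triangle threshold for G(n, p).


Number of potential triangles: C(136, 3) = 410040.
Each occurs with probability p³ ≈ (0.1891)³ ≈ 6.758218e-03.
By linearity: E[X] = C(136, 3)·p³ ≈ 410040 · 6.758218e-03 ≈ 2771.1397.
Since α = 2/3 < 1, p = c/n^{2/3} ≫ 1/n is above the triangle threshold p ~ 1/n. Asymptotically E[X] ~ (c³/6)·n^{3(1−α)} = (5³/6)·n^{1} → ∞; triangles are abundant w.h.p.

E[X] ≈ 2771.1397; in regime p = Θ(1/n^{2/3}) E[X] diverges (above the triangle threshold p ~ 1/n).


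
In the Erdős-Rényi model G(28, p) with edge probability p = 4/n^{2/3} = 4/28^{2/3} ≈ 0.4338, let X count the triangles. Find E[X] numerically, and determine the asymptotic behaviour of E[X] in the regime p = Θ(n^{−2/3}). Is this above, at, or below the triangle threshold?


Number of potential triangles: C(28, 3) = 3276.
Each occurs with probability p³ ≈ (0.4338)³ ≈ 8.163265e-02.
By linearity: E[X] = C(28, 3)·p³ ≈ 3276 · 8.163265e-02 ≈ 267.4286.
Since α = 2/3 < 1, p = c/n^{2/3} ≫ 1/n is above the triangle threshold p ~ 1/n. Asymptotically E[X] ~ (c³/6)·n^{3(1−α)} = (4³/6)·n^{1} → ∞; triangles are abundant w.h.p.

E[X] ≈ 267.4286; in regime p = Θ(1/n^{2/3}) E[X] diverges (above the triangle threshold p ~ 1/n).


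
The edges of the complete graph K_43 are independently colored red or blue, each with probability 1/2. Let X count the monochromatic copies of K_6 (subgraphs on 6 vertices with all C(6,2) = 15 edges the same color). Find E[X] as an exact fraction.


Let X = Σ_S X_S over the C(43, 6) = 6096454 subsets S of size 6, where X_S = 1 if the K_6 on S is monochromatic.
For a fixed S, the K_6 on S has C(6, 2) = 15 edges. P[all 15 edges red] = (1/2)^15, and likewise for blue, so P[monochromatic] = 2·(1/2)^15 = 2^{1 − 15} = 1/16384.
By linearity: E[X] = C(43, 6) · 2^{1 − 15} = 6096454 · 1/16384 = 3048227/8192.
Numerically: E[X] ≈ 372.098.

E[X] = C(43,6)·2^(1−C(6,2)) = 3048227/8192 ≈ 372.098.


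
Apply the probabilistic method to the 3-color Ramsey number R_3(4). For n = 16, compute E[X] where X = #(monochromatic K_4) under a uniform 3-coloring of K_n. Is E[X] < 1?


E[X] = C(16, 4) · 3^{1 − 6} = 1820 · 3^{−5} = 1820/243.
As a reduced fraction: E[X] = 1820/243 ≈ 7.48971.
Is E[X] < 1? NO.
Since E[X] ≥ 1, the first-moment bound is inconclusive at n = 16; it does NOT by itself certify R_3(4) > 16.

E[X] = 1820/243 ≈ 7.48971; E[X] ≥ 1; first-moment method inconclusive here.


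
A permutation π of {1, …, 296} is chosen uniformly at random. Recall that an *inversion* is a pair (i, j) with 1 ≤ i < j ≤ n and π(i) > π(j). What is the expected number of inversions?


Write X = Σ X_I over the C(296, 2) = 43660 pairs i < j, with X_I the indicator of one inversion.
There are 43660 indicators.
For each fixed pair i < j, the values π(i) and π(j) are two distinct elements of {1, …, 296} in uniformly random order; by symmetry P[π(i) > π(j)] = 1/2.
By linearity: E[X] = 43660 · (1/2) = C(296, 2) · (1/2) = 43660/2 = 21830 ≈ 21830.000.

E[X] = 21830 = 21830.000.


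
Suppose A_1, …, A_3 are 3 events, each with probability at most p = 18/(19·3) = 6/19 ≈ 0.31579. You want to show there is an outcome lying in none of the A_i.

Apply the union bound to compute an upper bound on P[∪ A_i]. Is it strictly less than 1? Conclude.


Union bound: P[∪_{i=1}^{3} A_i] ≤ Σ_i P[A_i] ≤ 3·p = 3·(6/19) = 18/19.
Numerically: 18/19 ≈ 0.94737.
Is 18/19 < 1? YES.
Since P[∪ A_i] ≤ 18/19 < 1, the complement has P[∩ A_i^c] ≥ 1 − 18/19 = 1/19 > 0, so some outcome avoids every A_i.

3·p = 18/19 ≈ 0.94737; existence CERTIFIED by the union bound.


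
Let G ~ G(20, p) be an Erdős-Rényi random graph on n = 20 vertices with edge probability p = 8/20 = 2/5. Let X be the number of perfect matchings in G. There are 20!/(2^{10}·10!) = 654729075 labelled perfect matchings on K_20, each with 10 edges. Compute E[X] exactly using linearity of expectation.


K_20 has 20!/(2^{10}·10!) = 654729075 labelled perfect matchings.
For each such perfect matching H, let X_H = 1 if all 10 edges of H are present in G. Then P[X_H = 1] = p^{10} = (2/5)^{10} = 1024/9765625.
By linearity of expectation: E[X] = Σ_H E[X_H] = 654729075 · p^{10} = 654729075 · 1024/9765625 = 26817702912/390625.
Numerically: E[X] ≈ 68653.

E[X] = 654729075 · (2/5)^{10} = 26817702912/390625 ≈ 68653.


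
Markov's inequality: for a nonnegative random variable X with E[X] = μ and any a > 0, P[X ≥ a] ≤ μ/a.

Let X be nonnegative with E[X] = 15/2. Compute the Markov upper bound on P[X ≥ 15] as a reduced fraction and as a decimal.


μ = E[X] = 15/2, a = 15.
Markov: P[X ≥ 15] ≤ μ/a = (15/2)/15 = 1/2.
Numerically: ≈ 0.500.
(Since a = 15 > μ = 7.500, the bound 1/2 is < 1 and informative.)

P[X ≥ 15] ≤ 1/2 ≈ 0.500.


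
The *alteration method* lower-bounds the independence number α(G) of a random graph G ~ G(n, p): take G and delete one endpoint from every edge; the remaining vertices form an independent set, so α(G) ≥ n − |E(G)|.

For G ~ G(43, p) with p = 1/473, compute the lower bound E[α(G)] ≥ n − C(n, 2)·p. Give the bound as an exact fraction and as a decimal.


E[|E(G)|] = C(43, 2)·p = 903 · (1/473) = 21/11.
E[α(G)] ≥ n − E[|E(G)|] = 43 − 21/11 = 452/11.
Numerically: ≈ 41.090909.
(This is only a lower bound; the true E[α(G)] may be larger.)

E[α(G)] ≥ 452/11 ≈ 41.090909.


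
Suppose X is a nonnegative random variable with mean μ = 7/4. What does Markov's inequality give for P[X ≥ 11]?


μ = E[X] = 7/4, a = 11.
Markov: P[X ≥ 11] ≤ μ/a = (7/4)/11 = 7/44.
Numerically: ≈ 0.1591.
(Since a = 11 > μ = 1.7500, the bound 7/44 is < 1 and informative.)

P[X ≥ 11] ≤ 7/44 ≈ 0.1591.


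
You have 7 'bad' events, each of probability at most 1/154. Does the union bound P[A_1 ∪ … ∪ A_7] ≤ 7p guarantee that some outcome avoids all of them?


Union bound: P[∪_{i=1}^{7} A_i] ≤ Σ_i P[A_i] ≤ 7·p = 7·(1/154) = 1/22.
Numerically: 1/22 ≈ 0.0454545.
Is 1/22 < 1? YES.
Since P[∪ A_i] ≤ 1/22 < 1, the complement has P[∩ A_i^c] ≥ 1 − 1/22 = 21/22 > 0, so some outcome avoids every A_i.

7·p = 1/22 ≈ 0.0454545; existence CERTIFIED by the union bound.


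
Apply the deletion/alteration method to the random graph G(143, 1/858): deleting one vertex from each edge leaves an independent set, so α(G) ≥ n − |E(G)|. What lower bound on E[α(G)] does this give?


E[|E(G)|] = C(143, 2)·p = 10153 · (1/858) = 71/6.
E[α(G)] ≥ n − E[|E(G)|] = 143 − 71/6 = 787/6.
Numerically: ≈ 131.166667.
(This is only a lower bound; the true E[α(G)] may be larger.)

E[α(G)] ≥ 787/6 ≈ 131.166667.


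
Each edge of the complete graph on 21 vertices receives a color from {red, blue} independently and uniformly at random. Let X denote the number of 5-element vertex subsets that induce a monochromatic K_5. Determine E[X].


Let X = Σ_S X_S over the C(21, 5) = 20349 subsets S of size 5, where X_S = 1 if the K_5 on S is monochromatic.
For a fixed S, the K_5 on S has C(5, 2) = 10 edges. P[all 10 edges red] = (1/2)^10, and likewise for blue, so P[monochromatic] = 2·(1/2)^10 = 2^{1 − 10} = 1/512.
By linearity of expectation: E[X] = C(21, 5) · 2^{1 − 10} = 20349 · 1/512 = 20349/512.
Numerically: E[X] ≈ 39.744141.

E[X] = C(21,5)·2^(1−C(5,2)) = 20349/512 ≈ 39.744141.


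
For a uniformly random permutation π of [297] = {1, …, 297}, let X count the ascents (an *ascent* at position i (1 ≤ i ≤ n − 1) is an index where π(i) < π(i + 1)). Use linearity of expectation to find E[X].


Write X = Σ X_I over i = 1, …, 296, with X_I the indicator of one ascent.
There are 296 indicators.
For each fixed i, the pair (π(i), π(i+1)) is a uniformly random ordered pair of distinct values from {1, …, 297}; by symmetry P[π(i) < π(i+1)] = 1/2.
By linearity: E[X] = 296 · (1/2) = (297 − 1) · (1/2) = 148 ≈ 148.0000.

E[X] = 148 = 148.0000.


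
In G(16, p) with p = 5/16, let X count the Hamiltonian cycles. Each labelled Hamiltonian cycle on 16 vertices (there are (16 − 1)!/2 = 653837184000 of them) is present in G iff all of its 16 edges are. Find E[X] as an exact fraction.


K_16 has (16 − 1)!/2 = 653837184000 labelled Hamiltonian cycles.
For each such Hamiltonian cycle H, let X_H = 1 if all 16 edges of H are present in G. Then P[X_H = 1] = p^{16} = (5/16)^{16} = 152587890625/18446744073709551616.
Summing the indicators: E[X] = Σ_H E[X_H] = 653837184000 · p^{16} = 653837184000 · 152587890625/18446744073709551616 = 97429332733154296875/18014398509481984.
Numerically: E[X] ≈ 5408.41.

E[X] = 653837184000 · (5/16)^{16} = 97429332733154296875/18014398509481984 ≈ 5408.41.


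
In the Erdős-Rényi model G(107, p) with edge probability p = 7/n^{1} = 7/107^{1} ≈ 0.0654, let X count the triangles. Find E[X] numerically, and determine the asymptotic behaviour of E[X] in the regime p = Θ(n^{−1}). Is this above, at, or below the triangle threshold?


Number of potential triangles: C(107, 3) = 198485.
Each occurs with probability p³ ≈ (0.0654)³ ≈ 2.79990e-04.
By linearity: E[X] = C(107, 3)·p³ ≈ 198485 · 2.79990e-04 ≈ 55.574.
Here α = 1, so p = 7/n is exactly at the triangle threshold p ~ 1/n. Asymptotically E[X] → c³/6 = 7³/6 = 343/6 ≈ 57.167, a bounded constant. In this regime the triangle count is asymptotically Poisson(c³/6).

E[X] ≈ 55.574; in regime p = Θ(1/n^{1}) E[X] stays bounded (at the triangle threshold p ~ 1/n).


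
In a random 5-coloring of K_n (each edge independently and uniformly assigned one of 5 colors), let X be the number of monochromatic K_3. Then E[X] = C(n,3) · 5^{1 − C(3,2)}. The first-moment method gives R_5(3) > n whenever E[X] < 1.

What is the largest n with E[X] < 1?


We need C(n, 3) · 5^{1 − 3} < 1, i.e. C(n, 3) < 5^{3 − 1} = 25.
Check values of n near the boundary:
  n = 4: C(4, 3) = 4; 4 < 25? YES
  n = 5: C(5, 3) = 10; 10 < 25? YES
  n = 6: C(6, 3) = 20; 20 < 25? YES
  n = 7: C(7, 3) = 35; 35 < 25? NO
The largest n with C(n, 3) < 25 is n = 6 (where E[X] = 4/5 ≈ 0.800000). Hence R_5(3) > 6, i.e. R_5(3) ≥ 7.

Largest n = 6; hence R_5(3) > 6.


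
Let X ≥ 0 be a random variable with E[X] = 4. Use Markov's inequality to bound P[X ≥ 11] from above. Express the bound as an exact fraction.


μ = E[X] = 4, a = 11.
Markov: P[X ≥ 11] ≤ μ/a = (4)/11 = 4/11.
Numerically: ≈ 0.363636.
(Since a = 11 > μ = 4.000000, the bound 4/11 is < 1 and informative.)

P[X ≥ 11] ≤ 4/11 ≈ 0.363636.


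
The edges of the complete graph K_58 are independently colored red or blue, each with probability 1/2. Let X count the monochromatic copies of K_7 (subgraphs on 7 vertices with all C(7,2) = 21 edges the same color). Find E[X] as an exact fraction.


Let X = Σ_S X_S over the C(58, 7) = 300674088 subsets S of size 7, where X_S = 1 if the K_7 on S is monochromatic.
For a fixed S, the K_7 on S has C(7, 2) = 21 edges. P[all 21 edges red] = (1/2)^21, and likewise for blue, so P[monochromatic] = 2·(1/2)^21 = 2^{1 − 21} = 1/1048576.
Summing: E[X] = C(58, 7) · 2^{1 − 21} = 300674088 · 1/1048576 = 37584261/131072.
Numerically: E[X] ≈ 286.745.

E[X] = C(58,7)·2^(1−C(7,2)) = 37584261/131072 ≈ 286.745.


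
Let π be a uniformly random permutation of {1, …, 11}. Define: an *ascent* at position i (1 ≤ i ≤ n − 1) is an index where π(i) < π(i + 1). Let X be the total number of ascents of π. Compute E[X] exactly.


Write X = Σ X_I over i = 1, …, 10, with X_I the indicator of one ascent.
There are 10 indicators.
For each fixed i, the pair (π(i), π(i+1)) is a uniformly random ordered pair of distinct values from {1, …, 11}; by symmetry P[π(i) < π(i+1)] = 1/2.
By linearity: E[X] = 10 · (1/2) = (11 − 1) · (1/2) = 5 ≈ 5.0000.

E[X] = 5 = 5.0000.


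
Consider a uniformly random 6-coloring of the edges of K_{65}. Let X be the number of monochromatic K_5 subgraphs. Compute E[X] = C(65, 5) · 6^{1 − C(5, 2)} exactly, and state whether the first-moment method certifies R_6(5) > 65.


E[X] = C(65, 5) · 6^{1 − 10} = 8259888 · 6^{−9} = 8259888/10077696.
As a reduced fraction: E[X] = 172081/209952 ≈ 0.819621.
Is E[X] < 1? YES.
Since E[X] < 1, there exists a 6-coloring of K_{65} with no monochromatic K_5; hence R_6(5) > 65.

E[X] = 172081/209952 ≈ 0.819621; E[X] < 1, so R_6(5) > 65.


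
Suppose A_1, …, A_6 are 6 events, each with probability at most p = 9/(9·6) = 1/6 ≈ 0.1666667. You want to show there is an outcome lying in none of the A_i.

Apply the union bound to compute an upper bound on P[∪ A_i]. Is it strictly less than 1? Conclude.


Union bound: P[∪_{i=1}^{6} A_i] ≤ Σ_i P[A_i] ≤ 6·p = 6·(1/6) = 1.
Numerically: 1 ≈ 1.0000000.
Is 1 < 1? NO.
Since the bound 1 is ≥ 1, the union bound is uninformative here; it does NOT by itself certify existence.

6·p = 1 ≈ 1.0000000; existence NOT certified by the union bound.


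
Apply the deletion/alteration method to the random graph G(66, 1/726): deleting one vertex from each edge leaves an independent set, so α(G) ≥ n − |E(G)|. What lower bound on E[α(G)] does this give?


E[|E(G)|] = C(66, 2)·p = 2145 · (1/726) = 65/22.
E[α(G)] ≥ n − E[|E(G)|] = 66 − 65/22 = 1387/22.
Numerically: ≈ 63.045.
(This is only a lower bound; the true E[α(G)] may be larger.)

E[α(G)] ≥ 1387/22 ≈ 63.045.


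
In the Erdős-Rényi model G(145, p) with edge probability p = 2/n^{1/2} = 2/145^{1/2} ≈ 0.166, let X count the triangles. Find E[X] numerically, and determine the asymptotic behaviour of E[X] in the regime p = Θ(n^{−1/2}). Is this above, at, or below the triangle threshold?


Number of potential triangles: C(145, 3) = 497640.
Each occurs with probability p³ ≈ (0.166)³ ≈ 4.58182e-03.
By linearity: E[X] = C(145, 3)·p³ ≈ 497640 · 4.58182e-03 ≈ 2280.097.
Since α = 1/2 < 1, p = c/n^{1/2} ≫ 1/n is above the triangle threshold p ~ 1/n. Asymptotically E[X] ~ (c³/6)·n^{3(1−α)} = (2³/6)·n^{1.5} → ∞; triangles are abundant w.h.p.

E[X] ≈ 2280.097; in regime p = Θ(1/n^{1/2}) E[X] diverges (above the triangle threshold p ~ 1/n).


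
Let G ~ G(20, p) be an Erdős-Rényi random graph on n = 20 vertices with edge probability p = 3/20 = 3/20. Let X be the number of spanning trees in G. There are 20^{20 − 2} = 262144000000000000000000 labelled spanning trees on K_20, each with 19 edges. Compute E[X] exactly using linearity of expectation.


K_20 has 20^{20 − 2} = 262144000000000000000000 labelled spanning trees.
For each such spanning tree H, let X_H = 1 if all 19 edges of H are present in G. Then P[X_H = 1] = p^{19} = (3/20)^{19} = 1162261467/5242880000000000000000000.
Summing the indicators: E[X] = Σ_H E[X_H] = 262144000000000000000000 · p^{19} = 262144000000000000000000 · 1162261467/5242880000000000000000000 = 1162261467/20.
Numerically: E[X] ≈ 5.811e+07.

E[X] = 262144000000000000000000 · (3/20)^{19} = 1162261467/20 ≈ 5.811e+07.


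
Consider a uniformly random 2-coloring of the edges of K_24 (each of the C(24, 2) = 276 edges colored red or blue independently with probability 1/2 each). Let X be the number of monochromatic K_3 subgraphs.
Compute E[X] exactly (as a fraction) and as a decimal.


Let X = Σ_S X_S over the C(24, 3) = 2024 subsets S of size 3, where X_S = 1 if the K_3 on S is monochromatic.
For a fixed S, the K_3 on S has C(3, 2) = 3 edges. P[all 3 edges red] = (1/2)^3, and likewise for blue, so P[monochromatic] = 2·(1/2)^3 = 2^{1 − 3} = 1/4.
Summing: E[X] = C(24, 3) · 2^{1 − 3} = 2024 · 1/4 = 506.
Numerically: E[X] ≈ 506.000.

E[X] = C(24,3)·2^(1−C(3,2)) = 506 ≈ 506.000.


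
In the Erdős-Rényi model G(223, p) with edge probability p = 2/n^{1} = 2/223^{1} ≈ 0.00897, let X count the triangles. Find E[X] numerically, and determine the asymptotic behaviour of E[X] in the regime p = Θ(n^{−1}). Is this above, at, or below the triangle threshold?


Number of potential triangles: C(223, 3) = 1823471.
Each occurs with probability p³ ≈ (0.00897)³ ≈ 7.21399e-07.
By linearity: E[X] = C(223, 3)·p³ ≈ 1823471 · 7.21399e-07 ≈ 1.315.
Here α = 1, so p = 2/n is exactly at the triangle threshold p ~ 1/n. Asymptotically E[X] → c³/6 = 2³/6 = 4/3 ≈ 1.333, a bounded constant. In this regime the triangle count is asymptotically Poisson(c³/6).

E[X] ≈ 1.315; in regime p = Θ(1/n^{1}) E[X] stays bounded (at the triangle threshold p ~ 1/n).


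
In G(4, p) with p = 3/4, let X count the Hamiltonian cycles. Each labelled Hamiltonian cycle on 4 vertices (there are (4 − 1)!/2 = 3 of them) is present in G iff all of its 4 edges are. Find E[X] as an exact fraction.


K_4 has (4 − 1)!/2 = 3 labelled Hamiltonian cycles.
For each such Hamiltonian cycle H, let X_H = 1 if all 4 edges of H are present in G. Then P[X_H = 1] = p^{4} = (3/4)^{4} = 81/256.
By linearity of expectation: E[X] = Σ_H E[X_H] = 3 · p^{4} = 3 · 81/256 = 243/256.
Numerically: E[X] ≈ 0.94922.

E[X] = 3 · (3/4)^{4} = 243/256 ≈ 0.94922.


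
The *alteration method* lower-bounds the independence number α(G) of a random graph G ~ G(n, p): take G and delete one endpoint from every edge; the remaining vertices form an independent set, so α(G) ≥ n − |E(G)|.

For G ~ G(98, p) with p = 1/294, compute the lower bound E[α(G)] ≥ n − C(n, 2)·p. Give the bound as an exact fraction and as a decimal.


E[|E(G)|] = C(98, 2)·p = 4753 · (1/294) = 97/6.
E[α(G)] ≥ n − E[|E(G)|] = 98 − 97/6 = 491/6.
Numerically: ≈ 81.833.
(This is only a lower bound; the true E[α(G)] may be larger.)

E[α(G)] ≥ 491/6 ≈ 81.833.


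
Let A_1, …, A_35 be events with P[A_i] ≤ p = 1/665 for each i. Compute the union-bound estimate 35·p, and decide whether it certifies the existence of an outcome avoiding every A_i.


Union bound: P[∪_{i=1}^{35} A_i] ≤ Σ_i P[A_i] ≤ 35·p = 35·(1/665) = 1/19.
Numerically: 1/19 ≈ 0.05263.
Is 1/19 < 1? YES.
Since P[∪ A_i] ≤ 1/19 < 1, the complement has P[∩ A_i^c] ≥ 1 − 1/19 = 18/19 > 0, so some outcome avoids every A_i.

35·p = 1/19 ≈ 0.05263; existence CERTIFIED by the union bound.


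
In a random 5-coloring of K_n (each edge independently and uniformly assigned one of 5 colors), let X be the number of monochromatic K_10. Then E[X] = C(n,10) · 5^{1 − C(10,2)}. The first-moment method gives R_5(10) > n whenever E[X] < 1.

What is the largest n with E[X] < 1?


We need C(n, 10) · 5^{1 − 45} < 1, i.e. C(n, 10) < 5^{45 − 1} = 5684341886080801486968994140625.
Check values of n near the boundary:
  n = 5391: C(5391, 10) = 5666344714787188828795213697883; 5666344714787188828795213697883 < 5684341886080801486968994140625? YES
  n = 5392: C(5392, 10) = 5676873040158402483252283957448; 5676873040158402483252283957448 < 5684341886080801486968994140625? YES
  n = 5393: C(5393, 10) = 5687418968154238267170642278008; 5687418968154238267170642278008 < 5684341886080801486968994140625? NO
  n = 5394: C(5394, 10) = 5697982524930156243149785372878; 5697982524930156243149785372878 < 5684341886080801486968994140625? NO
  n = 5395: C(5395, 10) = 5708563736675616143322765475706; 5708563736675616143322765475706 < 5684341886080801486968994140625? NO
The largest n with C(n, 10) < 5684341886080801486968994140625 is n = 5392 (where E[X] = 5676873040158402483252283957448/5684341886080801486968994140625 ≈ 0.999). Hence R_5(10) > 5392, i.e. R_5(10) ≥ 5393.

Largest n = 5392; hence R_5(10) > 5392.


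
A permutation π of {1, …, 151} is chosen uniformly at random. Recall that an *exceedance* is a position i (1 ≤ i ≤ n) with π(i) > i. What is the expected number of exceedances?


Write X = Σ_{i=1}^{151} X_i, where X_i = 1_{π(i) > i}.
For each fixed i, π(i) is uniform over {1, …, 151} (marginal of a uniform permutation), so P[π(i) > i] = (n − i)/n. Summing: Σ_{i=1}^{151} (n − i)/n = (0 + 1 + … + 150)/151 = 151(151 − 1)/(2·151) = (151 − 1)/2.
Hence E[X] = Σ_{i=1}^{151} (151 − i)/151 = 75 ≈ 75.000.

E[X] = 75 = 75.000.


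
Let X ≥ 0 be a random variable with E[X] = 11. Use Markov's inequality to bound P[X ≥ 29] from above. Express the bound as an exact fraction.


μ = E[X] = 11, a = 29.
Markov: P[X ≥ 29] ≤ μ/a = (11)/29 = 11/29.
Numerically: ≈ 0.3793.
(Since a = 29 > μ = 11.0000, the bound 11/29 is < 1 and informative.)

P[X ≥ 29] ≤ 11/29 ≈ 0.3793.


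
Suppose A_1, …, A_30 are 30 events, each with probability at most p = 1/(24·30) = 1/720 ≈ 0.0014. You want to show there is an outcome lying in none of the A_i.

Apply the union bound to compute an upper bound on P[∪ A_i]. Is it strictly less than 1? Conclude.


Union bound: P[∪_{i=1}^{30} A_i] ≤ Σ_i P[A_i] ≤ 30·p = 30·(1/720) = 1/24.
Numerically: 1/24 ≈ 0.0417.
Is 1/24 < 1? YES.
Since P[∪ A_i] ≤ 1/24 < 1, the complement has P[∩ A_i^c] ≥ 1 − 1/24 = 23/24 > 0, so some outcome avoids every A_i.

30·p = 1/24 ≈ 0.0417; existence CERTIFIED by the union bound.


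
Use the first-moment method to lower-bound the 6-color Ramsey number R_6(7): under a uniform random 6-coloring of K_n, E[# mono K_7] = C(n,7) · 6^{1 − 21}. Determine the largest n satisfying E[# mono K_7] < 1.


We need C(n, 7) · 6^{1 − 21} < 1, i.e. C(n, 7) < 6^{21 − 1} = 3656158440062976.
Check values of n near the boundary:
  n = 563: C(563, 7) = 3426622515769596; 3426622515769596 < 3656158440062976? YES
  n = 564: C(564, 7) = 3469685994423792; 3469685994423792 < 3656158440062976? YES
  n = 565: C(565, 7) = 3513212521235560; 3513212521235560 < 3656158440062976? YES
  n = 566: C(566, 7) = 3557206237959440; 3557206237959440 < 3656158440062976? YES
  n = 567: C(567, 7) = 3601671315933933; 3601671315933933 < 3656158440062976? YES
  n = 568: C(568, 7) = 3646611956239704; 3646611956239704 < 3656158440062976? YES
  n = 569: C(569, 7) = 3692032389858348; 3692032389858348 < 3656158440062976? NO
The largest n with C(n, 7) < 3656158440062976 is n = 568 (where E[X] = 16882462760369/16926659444736 ≈ 0.997). Hence R_6(7) > 568, i.e. R_6(7) ≥ 569.

Largest n = 568; hence R_6(7) > 568.


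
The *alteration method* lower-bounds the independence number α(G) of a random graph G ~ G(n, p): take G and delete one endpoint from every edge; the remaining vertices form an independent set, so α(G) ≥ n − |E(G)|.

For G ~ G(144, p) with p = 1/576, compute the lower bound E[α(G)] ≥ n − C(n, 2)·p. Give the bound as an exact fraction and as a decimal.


E[|E(G)|] = C(144, 2)·p = 10296 · (1/576) = 143/8.
E[α(G)] ≥ n − E[|E(G)|] = 144 − 143/8 = 1009/8.
Numerically: ≈ 126.125000.
(This is only a lower bound; the true E[α(G)] may be larger.)

E[α(G)] ≥ 1009/8 ≈ 126.125000.


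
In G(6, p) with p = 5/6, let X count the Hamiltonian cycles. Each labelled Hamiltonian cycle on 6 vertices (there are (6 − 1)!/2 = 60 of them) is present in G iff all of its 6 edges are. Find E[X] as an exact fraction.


K_6 has (6 − 1)!/2 = 60 labelled Hamiltonian cycles.
For each such Hamiltonian cycle H, let X_H = 1 if all 6 edges of H are present in G. Then P[X_H = 1] = p^{6} = (5/6)^{6} = 15625/46656.
By linearity of expectation: E[X] = Σ_H E[X_H] = 60 · p^{6} = 60 · 15625/46656 = 78125/3888.
Numerically: E[X] ≈ 20.09.

E[X] = 60 · (5/6)^{6} = 78125/3888 ≈ 20.09.


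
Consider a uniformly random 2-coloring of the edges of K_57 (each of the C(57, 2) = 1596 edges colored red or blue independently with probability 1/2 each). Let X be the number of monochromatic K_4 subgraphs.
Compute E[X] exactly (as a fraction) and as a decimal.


Let X = Σ_S X_S over the C(57, 4) = 395010 subsets S of size 4, where X_S = 1 if the K_4 on S is monochromatic.
For a fixed S, the K_4 on S has C(4, 2) = 6 edges. P[all 6 edges red] = (1/2)^6, and likewise for blue, so P[monochromatic] = 2·(1/2)^6 = 2^{1 − 6} = 1/32.
By linearity: E[X] = C(57, 4) · 2^{1 − 6} = 395010 · 1/32 = 197505/16.
Numerically: E[X] ≈ 12344.062.

E[X] = C(57,4)·2^(1−C(4,2)) = 197505/16 ≈ 12344.062.


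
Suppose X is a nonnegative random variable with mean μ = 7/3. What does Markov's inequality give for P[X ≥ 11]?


μ = E[X] = 7/3, a = 11.
Markov: P[X ≥ 11] ≤ μ/a = (7/3)/11 = 7/33.
Numerically: ≈ 0.2121.
(Since a = 11 > μ = 2.3333, the bound 7/33 is < 1 and informative.)

P[X ≥ 11] ≤ 7/33 ≈ 0.2121.


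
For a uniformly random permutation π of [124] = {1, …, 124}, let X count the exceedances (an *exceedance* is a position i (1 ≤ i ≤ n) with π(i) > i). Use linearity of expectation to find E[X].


Write X = Σ_{i=1}^{124} X_i, where X_i = 1_{π(i) > i}.
For each fixed i, π(i) is uniform over {1, …, 124} (marginal of a uniform permutation), so P[π(i) > i] = (n − i)/n. Summing: Σ_{i=1}^{124} (n − i)/n = (0 + 1 + … + 123)/124 = 124(124 − 1)/(2·124) = (124 − 1)/2.
Hence E[X] = Σ_{i=1}^{124} (124 − i)/124 = 123/2 ≈ 61.500000.

E[X] = 123/2 = 61.500000.
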